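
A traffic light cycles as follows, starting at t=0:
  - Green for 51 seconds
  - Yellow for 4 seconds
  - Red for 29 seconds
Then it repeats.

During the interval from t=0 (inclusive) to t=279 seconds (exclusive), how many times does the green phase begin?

Answer: 4

Derivation:
Cycle = 51+4+29 = 84s
green phase starts at t = k*84 + 0 for k=0,1,2,...
Need k*84+0 < 279 → k < 3.321
k ∈ {0, ..., 3} → 4 starts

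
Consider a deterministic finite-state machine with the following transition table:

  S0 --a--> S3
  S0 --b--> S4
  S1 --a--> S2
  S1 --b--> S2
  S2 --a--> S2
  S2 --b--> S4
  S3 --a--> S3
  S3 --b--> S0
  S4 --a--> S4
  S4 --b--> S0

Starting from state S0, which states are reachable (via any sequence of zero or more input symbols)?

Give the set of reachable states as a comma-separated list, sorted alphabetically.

BFS from S0:
  visit S0: S0--a-->S3 (new), S0--b-->S4 (new)
  visit S3: S3--a-->S3 (seen), S3--b-->S0 (seen)
  visit S4: S4--a-->S4 (seen), S4--b-->S0 (seen)

Answer: S0, S3, S4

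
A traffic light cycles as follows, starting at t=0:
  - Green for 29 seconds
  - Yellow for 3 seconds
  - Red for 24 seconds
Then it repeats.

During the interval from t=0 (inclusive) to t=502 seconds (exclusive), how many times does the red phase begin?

Answer: 9

Derivation:
Cycle = 29+3+24 = 56s
red phase starts at t = k*56 + 32 for k=0,1,2,...
Need k*56+32 < 502 → k < 8.393
k ∈ {0, ..., 8} → 9 starts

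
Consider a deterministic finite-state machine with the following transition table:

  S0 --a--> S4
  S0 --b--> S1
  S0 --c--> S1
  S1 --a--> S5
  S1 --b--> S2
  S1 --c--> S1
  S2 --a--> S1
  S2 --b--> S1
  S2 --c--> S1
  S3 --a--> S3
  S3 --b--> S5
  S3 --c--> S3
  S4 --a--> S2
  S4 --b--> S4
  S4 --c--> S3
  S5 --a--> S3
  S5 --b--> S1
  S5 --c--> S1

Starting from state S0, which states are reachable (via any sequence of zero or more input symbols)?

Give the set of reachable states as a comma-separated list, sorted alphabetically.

BFS from S0:
  visit S0: S0--a-->S4 (new), S0--b-->S1 (new), S0--c-->S1 (seen)
  visit S4: S4--a-->S2 (new), S4--b-->S4 (seen), S4--c-->S3 (new)
  visit S1: S1--a-->S5 (new), S1--b-->S2 (seen), S1--c-->S1 (seen)
  visit S2: S2--a-->S1 (seen), S2--b-->S1 (seen), S2--c-->S1 (seen)
  visit S3: S3--a-->S3 (seen), S3--b-->S5 (seen), S3--c-->S3 (seen)
  visit S5: S5--a-->S3 (seen), S5--b-->S1 (seen), S5--c-->S1 (seen)

Answer: S0, S1, S2, S3, S4, S5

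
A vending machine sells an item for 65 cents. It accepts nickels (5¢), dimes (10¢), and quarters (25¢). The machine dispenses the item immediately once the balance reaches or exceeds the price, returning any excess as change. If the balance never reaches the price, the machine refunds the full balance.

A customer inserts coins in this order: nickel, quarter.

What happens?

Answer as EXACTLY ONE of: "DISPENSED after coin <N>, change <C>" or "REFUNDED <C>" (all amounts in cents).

Answer: REFUNDED 30

Derivation:
Price: 65¢
Coin 1 (nickel, 5¢): balance = 5¢
Coin 2 (quarter, 25¢): balance = 30¢
All coins inserted, balance 30¢ < price 65¢ → REFUND 30¢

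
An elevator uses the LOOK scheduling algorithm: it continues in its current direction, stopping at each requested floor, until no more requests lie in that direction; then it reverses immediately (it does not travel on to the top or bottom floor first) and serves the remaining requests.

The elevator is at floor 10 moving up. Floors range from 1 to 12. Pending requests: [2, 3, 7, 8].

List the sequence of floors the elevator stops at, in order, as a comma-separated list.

Answer: 8, 7, 3, 2

Derivation:
Current: 10, moving UP
Serve above first (ascending): []
Then reverse, serve below (descending): [8, 7, 3, 2]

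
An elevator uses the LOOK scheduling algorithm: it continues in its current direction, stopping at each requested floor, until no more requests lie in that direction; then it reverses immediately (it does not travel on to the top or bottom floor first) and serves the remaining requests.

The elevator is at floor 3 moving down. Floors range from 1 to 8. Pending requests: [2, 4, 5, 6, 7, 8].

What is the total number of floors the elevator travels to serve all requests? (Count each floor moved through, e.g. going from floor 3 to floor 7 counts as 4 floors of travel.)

Start at floor 3 moving down, LOOK stop order: [2, 4, 5, 6, 7, 8]
  3 → 2: |2-3| = 1, total = 1
  2 → 4: |4-2| = 2, total = 3
  4 → 5: |5-4| = 1, total = 4
  5 → 6: |6-5| = 1, total = 5
  6 → 7: |7-6| = 1, total = 6
  7 → 8: |8-7| = 1, total = 7

Answer: 7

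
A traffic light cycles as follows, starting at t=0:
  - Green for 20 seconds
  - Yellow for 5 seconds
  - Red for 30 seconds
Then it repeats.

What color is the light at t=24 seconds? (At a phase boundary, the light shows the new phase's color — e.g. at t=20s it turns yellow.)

Answer: yellow

Derivation:
Cycle length = 20 + 5 + 30 = 55s
t = 24, phase_t = 24 mod 55 = 24
20 <= 24 < 25 (yellow end) → YELLOW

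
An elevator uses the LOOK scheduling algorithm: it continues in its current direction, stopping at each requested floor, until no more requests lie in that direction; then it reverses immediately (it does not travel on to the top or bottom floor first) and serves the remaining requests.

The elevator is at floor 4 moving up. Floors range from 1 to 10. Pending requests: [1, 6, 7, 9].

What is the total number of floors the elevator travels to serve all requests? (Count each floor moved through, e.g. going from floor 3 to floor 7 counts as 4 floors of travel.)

Start at floor 4 moving up, LOOK stop order: [6, 7, 9, 1]
  4 → 6: |6-4| = 2, total = 2
  6 → 7: |7-6| = 1, total = 3
  7 → 9: |9-7| = 2, total = 5
  9 → 1: |1-9| = 8, total = 13

Answer: 13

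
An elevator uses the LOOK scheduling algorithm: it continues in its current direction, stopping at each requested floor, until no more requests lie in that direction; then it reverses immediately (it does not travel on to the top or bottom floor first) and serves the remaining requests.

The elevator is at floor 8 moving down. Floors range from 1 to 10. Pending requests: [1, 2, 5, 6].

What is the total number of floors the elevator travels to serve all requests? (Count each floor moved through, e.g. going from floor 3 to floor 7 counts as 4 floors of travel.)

Start at floor 8 moving down, LOOK stop order: [6, 5, 2, 1]
  8 → 6: |6-8| = 2, total = 2
  6 → 5: |5-6| = 1, total = 3
  5 → 2: |2-5| = 3, total = 6
  2 → 1: |1-2| = 1, total = 7

Answer: 7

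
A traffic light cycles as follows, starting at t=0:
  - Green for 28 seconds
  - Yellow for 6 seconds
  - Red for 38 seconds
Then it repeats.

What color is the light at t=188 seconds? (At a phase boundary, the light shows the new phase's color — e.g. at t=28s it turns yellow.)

Answer: red

Derivation:
Cycle length = 28 + 6 + 38 = 72s
t = 188, phase_t = 188 mod 72 = 44
44 >= 34 → RED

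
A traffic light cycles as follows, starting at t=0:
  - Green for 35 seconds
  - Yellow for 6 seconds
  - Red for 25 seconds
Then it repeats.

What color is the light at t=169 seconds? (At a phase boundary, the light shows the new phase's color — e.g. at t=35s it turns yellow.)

Answer: yellow

Derivation:
Cycle length = 35 + 6 + 25 = 66s
t = 169, phase_t = 169 mod 66 = 37
35 <= 37 < 41 (yellow end) → YELLOW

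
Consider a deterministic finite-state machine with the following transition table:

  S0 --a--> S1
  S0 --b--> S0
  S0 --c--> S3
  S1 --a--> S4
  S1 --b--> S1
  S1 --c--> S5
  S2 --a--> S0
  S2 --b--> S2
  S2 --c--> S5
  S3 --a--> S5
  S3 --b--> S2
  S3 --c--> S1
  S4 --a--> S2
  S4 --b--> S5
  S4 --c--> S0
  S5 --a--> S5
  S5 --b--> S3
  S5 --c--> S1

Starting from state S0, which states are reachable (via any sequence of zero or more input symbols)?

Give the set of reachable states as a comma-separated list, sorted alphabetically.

Answer: S0, S1, S2, S3, S4, S5

Derivation:
BFS from S0:
  visit S0: S0--a-->S1 (new), S0--b-->S0 (seen), S0--c-->S3 (new)
  visit S1: S1--a-->S4 (new), S1--b-->S1 (seen), S1--c-->S5 (new)
  visit S3: S3--a-->S5 (seen), S3--b-->S2 (new), S3--c-->S1 (seen)
  visit S4: S4--a-->S2 (seen), S4--b-->S5 (seen), S4--c-->S0 (seen)
  visit S5: S5--a-->S5 (seen), S5--b-->S3 (seen), S5--c-->S1 (seen)
  visit S2: S2--a-->S0 (seen), S2--b-->S2 (seen), S2--c-->S5 (seen)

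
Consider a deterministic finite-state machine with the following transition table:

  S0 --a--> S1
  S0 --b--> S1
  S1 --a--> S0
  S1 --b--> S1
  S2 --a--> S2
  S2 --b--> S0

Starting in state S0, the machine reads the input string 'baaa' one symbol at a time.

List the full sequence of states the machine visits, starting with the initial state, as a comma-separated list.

Answer: S0, S1, S0, S1, S0

Derivation:
Start: S0
  read 'b': S0 --b--> S1
  read 'a': S1 --a--> S0
  read 'a': S0 --a--> S1
  read 'a': S1 --a--> S0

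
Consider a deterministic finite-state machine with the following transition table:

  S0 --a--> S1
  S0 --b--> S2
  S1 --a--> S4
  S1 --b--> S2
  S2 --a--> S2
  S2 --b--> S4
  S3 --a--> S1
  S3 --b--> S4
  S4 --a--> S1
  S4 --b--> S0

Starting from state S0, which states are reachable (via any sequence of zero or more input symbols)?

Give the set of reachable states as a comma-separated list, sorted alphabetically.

BFS from S0:
  visit S0: S0--a-->S1 (new), S0--b-->S2 (new)
  visit S1: S1--a-->S4 (new), S1--b-->S2 (seen)
  visit S2: S2--a-->S2 (seen), S2--b-->S4 (seen)
  visit S4: S4--a-->S1 (seen), S4--b-->S0 (seen)

Answer: S0, S1, S2, S4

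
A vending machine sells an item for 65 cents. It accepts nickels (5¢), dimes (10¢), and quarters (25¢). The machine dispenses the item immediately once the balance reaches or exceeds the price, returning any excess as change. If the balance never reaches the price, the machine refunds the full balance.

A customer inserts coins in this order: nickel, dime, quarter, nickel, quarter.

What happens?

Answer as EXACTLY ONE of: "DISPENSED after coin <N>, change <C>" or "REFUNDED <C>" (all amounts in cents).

Price: 65¢
Coin 1 (nickel, 5¢): balance = 5¢
Coin 2 (dime, 10¢): balance = 15¢
Coin 3 (quarter, 25¢): balance = 40¢
Coin 4 (nickel, 5¢): balance = 45¢
Coin 5 (quarter, 25¢): balance = 70¢
  → balance >= price → DISPENSE, change = 70 - 65 = 5¢

Answer: DISPENSED after coin 5, change 5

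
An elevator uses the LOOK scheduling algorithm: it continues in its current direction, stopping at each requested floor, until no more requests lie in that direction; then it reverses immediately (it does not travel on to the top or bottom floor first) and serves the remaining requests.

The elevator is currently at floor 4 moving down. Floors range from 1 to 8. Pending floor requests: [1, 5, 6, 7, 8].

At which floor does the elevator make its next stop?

Current floor: 4, direction: down
Requests above: [5, 6, 7, 8]
Requests below: [1]
Moving down and requests lie below → nearest below is max([1]) = 1

Answer: 1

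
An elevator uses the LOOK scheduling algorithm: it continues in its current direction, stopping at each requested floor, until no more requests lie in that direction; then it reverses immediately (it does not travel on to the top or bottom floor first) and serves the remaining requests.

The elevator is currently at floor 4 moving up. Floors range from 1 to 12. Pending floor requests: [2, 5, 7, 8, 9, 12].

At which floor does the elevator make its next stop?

Answer: 5

Derivation:
Current floor: 4, direction: up
Requests above: [5, 7, 8, 9, 12]
Requests below: [2]
Moving up and requests lie above → nearest above is min([5, 7, 8, 9, 12]) = 5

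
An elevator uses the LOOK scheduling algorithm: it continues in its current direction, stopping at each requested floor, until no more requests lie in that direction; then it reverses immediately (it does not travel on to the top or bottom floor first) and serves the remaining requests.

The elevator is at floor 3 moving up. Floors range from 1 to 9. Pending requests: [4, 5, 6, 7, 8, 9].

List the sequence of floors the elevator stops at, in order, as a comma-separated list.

Current: 3, moving UP
Serve above first (ascending): [4, 5, 6, 7, 8, 9]
Then reverse, serve below (descending): []

Answer: 4, 5, 6, 7, 8, 9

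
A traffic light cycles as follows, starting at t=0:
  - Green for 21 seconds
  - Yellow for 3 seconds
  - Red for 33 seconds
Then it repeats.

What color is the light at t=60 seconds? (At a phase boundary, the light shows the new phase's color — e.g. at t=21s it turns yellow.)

Cycle length = 21 + 3 + 33 = 57s
t = 60, phase_t = 60 mod 57 = 3
3 < 21 (green end) → GREEN

Answer: green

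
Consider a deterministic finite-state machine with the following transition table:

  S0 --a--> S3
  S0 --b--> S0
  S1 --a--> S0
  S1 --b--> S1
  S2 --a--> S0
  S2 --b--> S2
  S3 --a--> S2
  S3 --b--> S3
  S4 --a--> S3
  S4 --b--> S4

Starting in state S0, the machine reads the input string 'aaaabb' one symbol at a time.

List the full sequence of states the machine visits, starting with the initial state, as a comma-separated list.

Answer: S0, S3, S2, S0, S3, S3, S3

Derivation:
Start: S0
  read 'a': S0 --a--> S3
  read 'a': S3 --a--> S2
  read 'a': S2 --a--> S0
  read 'a': S0 --a--> S3
  read 'b': S3 --b--> S3
  read 'b': S3 --b--> S3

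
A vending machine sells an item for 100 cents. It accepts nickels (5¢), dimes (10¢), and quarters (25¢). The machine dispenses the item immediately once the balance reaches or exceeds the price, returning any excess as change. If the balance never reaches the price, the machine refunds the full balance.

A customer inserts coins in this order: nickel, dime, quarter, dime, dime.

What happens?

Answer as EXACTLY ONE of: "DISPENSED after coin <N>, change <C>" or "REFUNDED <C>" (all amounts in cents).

Answer: REFUNDED 60

Derivation:
Price: 100¢
Coin 1 (nickel, 5¢): balance = 5¢
Coin 2 (dime, 10¢): balance = 15¢
Coin 3 (quarter, 25¢): balance = 40¢
Coin 4 (dime, 10¢): balance = 50¢
Coin 5 (dime, 10¢): balance = 60¢
All coins inserted, balance 60¢ < price 100¢ → REFUND 60¢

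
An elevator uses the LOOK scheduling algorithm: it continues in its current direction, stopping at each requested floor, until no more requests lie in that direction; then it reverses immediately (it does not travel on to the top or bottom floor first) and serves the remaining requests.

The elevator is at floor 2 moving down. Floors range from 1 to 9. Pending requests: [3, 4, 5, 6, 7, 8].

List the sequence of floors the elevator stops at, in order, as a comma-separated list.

Answer: 3, 4, 5, 6, 7, 8

Derivation:
Current: 2, moving DOWN
Serve below first (descending): []
Then reverse, serve above (ascending): [3, 4, 5, 6, 7, 8]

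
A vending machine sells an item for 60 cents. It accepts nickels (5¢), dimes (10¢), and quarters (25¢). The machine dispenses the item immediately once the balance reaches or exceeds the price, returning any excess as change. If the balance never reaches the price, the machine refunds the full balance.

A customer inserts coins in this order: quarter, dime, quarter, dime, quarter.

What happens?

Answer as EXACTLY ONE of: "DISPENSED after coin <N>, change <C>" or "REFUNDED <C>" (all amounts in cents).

Price: 60¢
Coin 1 (quarter, 25¢): balance = 25¢
Coin 2 (dime, 10¢): balance = 35¢
Coin 3 (quarter, 25¢): balance = 60¢
  → balance >= price → DISPENSE, change = 60 - 60 = 0¢

Answer: DISPENSED after coin 3, change 0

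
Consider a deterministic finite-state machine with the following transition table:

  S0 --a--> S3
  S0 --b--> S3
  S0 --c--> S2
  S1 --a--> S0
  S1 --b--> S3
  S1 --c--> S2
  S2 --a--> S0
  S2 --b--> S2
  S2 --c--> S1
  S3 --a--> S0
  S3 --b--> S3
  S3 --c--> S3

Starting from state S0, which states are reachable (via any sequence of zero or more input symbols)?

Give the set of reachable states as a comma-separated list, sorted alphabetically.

BFS from S0:
  visit S0: S0--a-->S3 (new), S0--b-->S3 (seen), S0--c-->S2 (new)
  visit S3: S3--a-->S0 (seen), S3--b-->S3 (seen), S3--c-->S3 (seen)
  visit S2: S2--a-->S0 (seen), S2--b-->S2 (seen), S2--c-->S1 (new)
  visit S1: S1--a-->S0 (seen), S1--b-->S3 (seen), S1--c-->S2 (seen)

Answer: S0, S1, S2, S3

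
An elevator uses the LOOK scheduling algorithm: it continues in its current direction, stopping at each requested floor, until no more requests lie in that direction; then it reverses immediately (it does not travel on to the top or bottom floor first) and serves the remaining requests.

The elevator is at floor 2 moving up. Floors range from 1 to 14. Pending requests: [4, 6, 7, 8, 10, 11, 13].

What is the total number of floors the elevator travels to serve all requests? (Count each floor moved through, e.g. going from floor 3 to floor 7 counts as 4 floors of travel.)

Start at floor 2 moving up, LOOK stop order: [4, 6, 7, 8, 10, 11, 13]
  2 → 4: |4-2| = 2, total = 2
  4 → 6: |6-4| = 2, total = 4
  6 → 7: |7-6| = 1, total = 5
  7 → 8: |8-7| = 1, total = 6
  8 → 10: |10-8| = 2, total = 8
  10 → 11: |11-10| = 1, total = 9
  11 → 13: |13-11| = 2, total = 11

Answer: 11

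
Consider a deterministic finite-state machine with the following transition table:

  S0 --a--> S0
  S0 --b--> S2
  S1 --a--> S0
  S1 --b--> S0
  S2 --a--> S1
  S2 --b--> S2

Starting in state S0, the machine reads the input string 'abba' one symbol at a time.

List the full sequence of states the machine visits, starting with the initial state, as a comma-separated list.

Start: S0
  read 'a': S0 --a--> S0
  read 'b': S0 --b--> S2
  read 'b': S2 --b--> S2
  read 'a': S2 --a--> S1

Answer: S0, S0, S2, S2, S1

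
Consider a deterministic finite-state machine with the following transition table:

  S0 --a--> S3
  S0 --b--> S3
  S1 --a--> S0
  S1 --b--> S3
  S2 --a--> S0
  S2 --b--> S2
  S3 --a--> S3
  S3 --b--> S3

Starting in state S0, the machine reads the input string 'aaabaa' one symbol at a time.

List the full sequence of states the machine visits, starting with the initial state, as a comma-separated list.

Answer: S0, S3, S3, S3, S3, S3, S3

Derivation:
Start: S0
  read 'a': S0 --a--> S3
  read 'a': S3 --a--> S3
  read 'a': S3 --a--> S3
  read 'b': S3 --b--> S3
  read 'a': S3 --a--> S3
  read 'a': S3 --a--> S3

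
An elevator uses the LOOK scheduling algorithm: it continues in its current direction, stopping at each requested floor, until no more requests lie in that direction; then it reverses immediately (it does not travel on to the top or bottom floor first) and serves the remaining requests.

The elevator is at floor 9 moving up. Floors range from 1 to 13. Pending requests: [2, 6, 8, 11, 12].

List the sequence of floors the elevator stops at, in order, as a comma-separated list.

Answer: 11, 12, 8, 6, 2

Derivation:
Current: 9, moving UP
Serve above first (ascending): [11, 12]
Then reverse, serve below (descending): [8, 6, 2]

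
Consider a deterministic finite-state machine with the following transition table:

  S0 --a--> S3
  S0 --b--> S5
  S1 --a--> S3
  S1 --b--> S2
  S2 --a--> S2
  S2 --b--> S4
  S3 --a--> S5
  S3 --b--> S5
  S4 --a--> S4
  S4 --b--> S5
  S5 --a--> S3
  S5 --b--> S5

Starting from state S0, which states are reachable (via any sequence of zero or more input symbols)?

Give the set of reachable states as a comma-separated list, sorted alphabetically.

Answer: S0, S3, S5

Derivation:
BFS from S0:
  visit S0: S0--a-->S3 (new), S0--b-->S5 (new)
  visit S3: S3--a-->S5 (seen), S3--b-->S5 (seen)
  visit S5: S5--a-->S3 (seen), S5--b-->S5 (seen)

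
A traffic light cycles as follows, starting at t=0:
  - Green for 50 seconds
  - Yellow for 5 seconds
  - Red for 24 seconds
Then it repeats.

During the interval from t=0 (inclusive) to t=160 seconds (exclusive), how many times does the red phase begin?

Answer: 2

Derivation:
Cycle = 50+5+24 = 79s
red phase starts at t = k*79 + 55 for k=0,1,2,...
Need k*79+55 < 160 → k < 1.329
k ∈ {0, ..., 1} → 2 starts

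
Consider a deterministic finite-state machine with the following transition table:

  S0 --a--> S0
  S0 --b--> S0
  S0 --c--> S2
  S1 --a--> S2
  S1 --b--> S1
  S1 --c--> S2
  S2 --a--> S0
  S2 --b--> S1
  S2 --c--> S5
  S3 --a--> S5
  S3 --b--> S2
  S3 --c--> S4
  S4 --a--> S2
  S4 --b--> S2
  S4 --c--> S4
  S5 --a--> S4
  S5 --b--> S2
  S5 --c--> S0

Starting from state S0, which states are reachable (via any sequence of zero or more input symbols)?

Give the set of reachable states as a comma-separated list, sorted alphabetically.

Answer: S0, S1, S2, S4, S5

Derivation:
BFS from S0:
  visit S0: S0--a-->S0 (seen), S0--b-->S0 (seen), S0--c-->S2 (new)
  visit S2: S2--a-->S0 (seen), S2--b-->S1 (new), S2--c-->S5 (new)
  visit S1: S1--a-->S2 (seen), S1--b-->S1 (seen), S1--c-->S2 (seen)
  visit S5: S5--a-->S4 (new), S5--b-->S2 (seen), S5--c-->S0 (seen)
  visit S4: S4--a-->S2 (seen), S4--b-->S2 (seen), S4--c-->S4 (seen)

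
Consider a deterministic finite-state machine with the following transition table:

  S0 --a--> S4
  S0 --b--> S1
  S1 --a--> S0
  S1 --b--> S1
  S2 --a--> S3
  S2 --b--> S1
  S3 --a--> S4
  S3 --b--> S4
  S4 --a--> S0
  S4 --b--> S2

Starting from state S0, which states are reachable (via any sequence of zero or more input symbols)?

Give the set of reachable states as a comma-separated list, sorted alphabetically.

BFS from S0:
  visit S0: S0--a-->S4 (new), S0--b-->S1 (new)
  visit S4: S4--a-->S0 (seen), S4--b-->S2 (new)
  visit S1: S1--a-->S0 (seen), S1--b-->S1 (seen)
  visit S2: S2--a-->S3 (new), S2--b-->S1 (seen)
  visit S3: S3--a-->S4 (seen), S3--b-->S4 (seen)

Answer: S0, S1, S2, S3, S4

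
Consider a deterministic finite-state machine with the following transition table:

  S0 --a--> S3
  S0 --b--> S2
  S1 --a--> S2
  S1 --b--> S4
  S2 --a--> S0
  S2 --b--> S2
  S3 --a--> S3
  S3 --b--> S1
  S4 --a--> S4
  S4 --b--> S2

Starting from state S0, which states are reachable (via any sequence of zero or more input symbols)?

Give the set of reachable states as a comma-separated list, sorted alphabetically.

Answer: S0, S1, S2, S3, S4

Derivation:
BFS from S0:
  visit S0: S0--a-->S3 (new), S0--b-->S2 (new)
  visit S3: S3--a-->S3 (seen), S3--b-->S1 (new)
  visit S2: S2--a-->S0 (seen), S2--b-->S2 (seen)
  visit S1: S1--a-->S2 (seen), S1--b-->S4 (new)
  visit S4: S4--a-->S4 (seen), S4--b-->S2 (seen)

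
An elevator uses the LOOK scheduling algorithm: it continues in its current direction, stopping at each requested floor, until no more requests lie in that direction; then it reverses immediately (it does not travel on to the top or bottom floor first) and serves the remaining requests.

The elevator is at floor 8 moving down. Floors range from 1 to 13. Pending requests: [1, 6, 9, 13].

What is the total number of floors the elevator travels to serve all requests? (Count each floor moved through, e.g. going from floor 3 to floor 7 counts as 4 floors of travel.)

Answer: 19

Derivation:
Start at floor 8 moving down, LOOK stop order: [6, 1, 9, 13]
  8 → 6: |6-8| = 2, total = 2
  6 → 1: |1-6| = 5, total = 7
  1 → 9: |9-1| = 8, total = 15
  9 → 13: |13-9| = 4, total = 19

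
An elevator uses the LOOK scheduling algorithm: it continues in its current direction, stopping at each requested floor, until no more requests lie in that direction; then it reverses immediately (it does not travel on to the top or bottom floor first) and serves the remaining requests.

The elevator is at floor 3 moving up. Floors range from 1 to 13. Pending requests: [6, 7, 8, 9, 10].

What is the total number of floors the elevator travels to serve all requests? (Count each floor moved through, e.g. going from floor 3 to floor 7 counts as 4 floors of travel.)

Start at floor 3 moving up, LOOK stop order: [6, 7, 8, 9, 10]
  3 → 6: |6-3| = 3, total = 3
  6 → 7: |7-6| = 1, total = 4
  7 → 8: |8-7| = 1, total = 5
  8 → 9: |9-8| = 1, total = 6
  9 → 10: |10-9| = 1, total = 7

Answer: 7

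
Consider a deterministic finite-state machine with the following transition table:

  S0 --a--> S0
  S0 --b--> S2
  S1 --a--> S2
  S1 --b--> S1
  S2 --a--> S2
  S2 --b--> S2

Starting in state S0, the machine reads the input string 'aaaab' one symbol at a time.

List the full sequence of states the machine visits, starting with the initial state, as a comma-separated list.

Start: S0
  read 'a': S0 --a--> S0
  read 'a': S0 --a--> S0
  read 'a': S0 --a--> S0
  read 'a': S0 --a--> S0
  read 'b': S0 --b--> S2

Answer: S0, S0, S0, S0, S0, S2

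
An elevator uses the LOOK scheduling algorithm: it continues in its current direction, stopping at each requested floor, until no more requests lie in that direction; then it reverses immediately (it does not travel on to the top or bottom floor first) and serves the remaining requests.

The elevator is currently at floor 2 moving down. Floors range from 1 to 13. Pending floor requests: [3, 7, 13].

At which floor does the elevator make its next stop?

Current floor: 2, direction: down
Requests above: [3, 7, 13]
Requests below: []
Moving down but no requests below → reverse; nearest above is min([3, 7, 13]) = 3

Answer: 3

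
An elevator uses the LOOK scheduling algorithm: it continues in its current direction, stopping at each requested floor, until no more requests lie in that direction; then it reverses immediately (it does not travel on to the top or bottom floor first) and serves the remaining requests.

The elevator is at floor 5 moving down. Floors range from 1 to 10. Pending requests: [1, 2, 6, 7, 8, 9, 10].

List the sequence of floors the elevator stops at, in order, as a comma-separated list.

Current: 5, moving DOWN
Serve below first (descending): [2, 1]
Then reverse, serve above (ascending): [6, 7, 8, 9, 10]

Answer: 2, 1, 6, 7, 8, 9, 10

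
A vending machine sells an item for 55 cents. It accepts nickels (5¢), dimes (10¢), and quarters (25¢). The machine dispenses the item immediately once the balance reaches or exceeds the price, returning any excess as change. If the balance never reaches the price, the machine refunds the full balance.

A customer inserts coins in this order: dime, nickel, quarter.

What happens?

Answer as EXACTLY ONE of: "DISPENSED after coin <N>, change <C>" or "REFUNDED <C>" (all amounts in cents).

Price: 55¢
Coin 1 (dime, 10¢): balance = 10¢
Coin 2 (nickel, 5¢): balance = 15¢
Coin 3 (quarter, 25¢): balance = 40¢
All coins inserted, balance 40¢ < price 55¢ → REFUND 40¢

Answer: REFUNDED 40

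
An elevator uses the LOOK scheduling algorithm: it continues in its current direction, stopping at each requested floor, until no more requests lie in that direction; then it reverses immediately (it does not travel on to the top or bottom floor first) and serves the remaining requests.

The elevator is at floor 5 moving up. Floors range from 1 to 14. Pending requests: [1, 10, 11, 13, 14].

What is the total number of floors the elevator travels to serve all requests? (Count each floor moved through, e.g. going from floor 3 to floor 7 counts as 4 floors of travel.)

Answer: 22

Derivation:
Start at floor 5 moving up, LOOK stop order: [10, 11, 13, 14, 1]
  5 → 10: |10-5| = 5, total = 5
  10 → 11: |11-10| = 1, total = 6
  11 → 13: |13-11| = 2, total = 8
  13 → 14: |14-13| = 1, total = 9
  14 → 1: |1-14| = 13, total = 22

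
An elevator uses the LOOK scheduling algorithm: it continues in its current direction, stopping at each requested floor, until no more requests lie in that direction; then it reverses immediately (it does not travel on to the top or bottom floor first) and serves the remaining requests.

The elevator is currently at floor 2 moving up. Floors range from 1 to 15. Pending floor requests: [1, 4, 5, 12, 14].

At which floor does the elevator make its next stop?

Current floor: 2, direction: up
Requests above: [4, 5, 12, 14]
Requests below: [1]
Moving up and requests lie above → nearest above is min([4, 5, 12, 14]) = 4

Answer: 4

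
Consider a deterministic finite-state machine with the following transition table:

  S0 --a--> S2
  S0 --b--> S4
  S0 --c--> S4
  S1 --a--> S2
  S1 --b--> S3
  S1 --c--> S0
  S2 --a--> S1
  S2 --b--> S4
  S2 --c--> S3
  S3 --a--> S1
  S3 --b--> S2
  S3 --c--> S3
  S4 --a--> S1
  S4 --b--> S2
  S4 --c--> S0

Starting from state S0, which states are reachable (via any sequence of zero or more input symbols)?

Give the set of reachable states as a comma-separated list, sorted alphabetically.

Answer: S0, S1, S2, S3, S4

Derivation:
BFS from S0:
  visit S0: S0--a-->S2 (new), S0--b-->S4 (new), S0--c-->S4 (seen)
  visit S2: S2--a-->S1 (new), S2--b-->S4 (seen), S2--c-->S3 (new)
  visit S4: S4--a-->S1 (seen), S4--b-->S2 (seen), S4--c-->S0 (seen)
  visit S1: S1--a-->S2 (seen), S1--b-->S3 (seen), S1--c-->S0 (seen)
  visit S3: S3--a-->S1 (seen), S3--b-->S2 (seen), S3--c-->S3 (seen)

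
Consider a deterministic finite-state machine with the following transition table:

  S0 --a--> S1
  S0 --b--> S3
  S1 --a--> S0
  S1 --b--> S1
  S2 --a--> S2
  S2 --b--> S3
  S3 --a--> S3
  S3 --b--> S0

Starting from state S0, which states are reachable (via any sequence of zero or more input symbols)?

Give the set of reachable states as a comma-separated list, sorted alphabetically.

Answer: S0, S1, S3

Derivation:
BFS from S0:
  visit S0: S0--a-->S1 (new), S0--b-->S3 (new)
  visit S1: S1--a-->S0 (seen), S1--b-->S1 (seen)
  visit S3: S3--a-->S3 (seen), S3--b-->S0 (seen)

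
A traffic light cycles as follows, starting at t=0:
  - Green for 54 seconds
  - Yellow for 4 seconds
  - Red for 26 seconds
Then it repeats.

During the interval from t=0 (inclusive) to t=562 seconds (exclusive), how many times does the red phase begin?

Answer: 6

Derivation:
Cycle = 54+4+26 = 84s
red phase starts at t = k*84 + 58 for k=0,1,2,...
Need k*84+58 < 562 → k < 6.000
k ∈ {0, ..., 5} → 6 starts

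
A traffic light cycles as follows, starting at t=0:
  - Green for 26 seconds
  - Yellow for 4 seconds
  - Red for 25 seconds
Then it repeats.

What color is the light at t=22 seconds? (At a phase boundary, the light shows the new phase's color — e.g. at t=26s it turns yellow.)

Cycle length = 26 + 4 + 25 = 55s
t = 22, phase_t = 22 mod 55 = 22
22 < 26 (green end) → GREEN

Answer: green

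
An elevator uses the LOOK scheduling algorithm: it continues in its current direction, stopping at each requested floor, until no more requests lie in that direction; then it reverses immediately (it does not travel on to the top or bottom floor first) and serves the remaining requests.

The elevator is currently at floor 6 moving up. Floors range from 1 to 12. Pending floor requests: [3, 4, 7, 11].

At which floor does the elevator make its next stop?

Current floor: 6, direction: up
Requests above: [7, 11]
Requests below: [3, 4]
Moving up and requests lie above → nearest above is min([7, 11]) = 7

Answer: 7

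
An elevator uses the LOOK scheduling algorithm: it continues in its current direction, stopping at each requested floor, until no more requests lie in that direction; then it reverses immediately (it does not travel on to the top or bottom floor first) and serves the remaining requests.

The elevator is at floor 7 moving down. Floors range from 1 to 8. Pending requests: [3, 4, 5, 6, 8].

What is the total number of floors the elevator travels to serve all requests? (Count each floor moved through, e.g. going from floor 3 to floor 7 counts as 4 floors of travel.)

Start at floor 7 moving down, LOOK stop order: [6, 5, 4, 3, 8]
  7 → 6: |6-7| = 1, total = 1
  6 → 5: |5-6| = 1, total = 2
  5 → 4: |4-5| = 1, total = 3
  4 → 3: |3-4| = 1, total = 4
  3 → 8: |8-3| = 5, total = 9

Answer: 9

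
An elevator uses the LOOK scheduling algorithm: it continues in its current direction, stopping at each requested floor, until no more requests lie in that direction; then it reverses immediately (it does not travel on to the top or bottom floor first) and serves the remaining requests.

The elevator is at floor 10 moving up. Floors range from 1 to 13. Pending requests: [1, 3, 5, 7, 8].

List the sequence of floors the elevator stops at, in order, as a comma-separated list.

Current: 10, moving UP
Serve above first (ascending): []
Then reverse, serve below (descending): [8, 7, 5, 3, 1]

Answer: 8, 7, 5, 3, 1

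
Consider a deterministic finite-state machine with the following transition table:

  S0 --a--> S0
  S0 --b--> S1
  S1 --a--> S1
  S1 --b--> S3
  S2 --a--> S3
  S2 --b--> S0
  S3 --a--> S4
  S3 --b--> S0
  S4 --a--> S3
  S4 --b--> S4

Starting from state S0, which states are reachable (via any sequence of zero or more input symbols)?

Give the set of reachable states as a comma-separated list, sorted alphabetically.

BFS from S0:
  visit S0: S0--a-->S0 (seen), S0--b-->S1 (new)
  visit S1: S1--a-->S1 (seen), S1--b-->S3 (new)
  visit S3: S3--a-->S4 (new), S3--b-->S0 (seen)
  visit S4: S4--a-->S3 (seen), S4--b-->S4 (seen)

Answer: S0, S1, S3, S4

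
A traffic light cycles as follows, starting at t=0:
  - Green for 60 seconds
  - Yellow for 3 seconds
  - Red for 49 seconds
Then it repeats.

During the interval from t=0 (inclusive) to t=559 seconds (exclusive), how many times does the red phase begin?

Cycle = 60+3+49 = 112s
red phase starts at t = k*112 + 63 for k=0,1,2,...
Need k*112+63 < 559 → k < 4.429
k ∈ {0, ..., 4} → 5 starts

Answer: 5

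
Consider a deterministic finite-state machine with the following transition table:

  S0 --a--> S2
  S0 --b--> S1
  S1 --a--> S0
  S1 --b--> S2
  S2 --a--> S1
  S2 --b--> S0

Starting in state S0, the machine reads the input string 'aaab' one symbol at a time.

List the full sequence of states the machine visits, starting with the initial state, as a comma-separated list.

Start: S0
  read 'a': S0 --a--> S2
  read 'a': S2 --a--> S1
  read 'a': S1 --a--> S0
  read 'b': S0 --b--> S1

Answer: S0, S2, S1, S0, S1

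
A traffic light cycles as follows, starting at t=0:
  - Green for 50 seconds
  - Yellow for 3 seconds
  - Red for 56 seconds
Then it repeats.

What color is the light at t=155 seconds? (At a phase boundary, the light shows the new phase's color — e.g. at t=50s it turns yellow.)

Cycle length = 50 + 3 + 56 = 109s
t = 155, phase_t = 155 mod 109 = 46
46 < 50 (green end) → GREEN

Answer: green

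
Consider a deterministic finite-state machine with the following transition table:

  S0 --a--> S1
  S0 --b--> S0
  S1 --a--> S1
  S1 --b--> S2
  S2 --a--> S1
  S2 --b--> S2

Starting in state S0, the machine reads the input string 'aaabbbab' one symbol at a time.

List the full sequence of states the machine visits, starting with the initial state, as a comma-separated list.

Start: S0
  read 'a': S0 --a--> S1
  read 'a': S1 --a--> S1
  read 'a': S1 --a--> S1
  read 'b': S1 --b--> S2
  read 'b': S2 --b--> S2
  read 'b': S2 --b--> S2
  read 'a': S2 --a--> S1
  read 'b': S1 --b--> S2

Answer: S0, S1, S1, S1, S2, S2, S2, S1, S2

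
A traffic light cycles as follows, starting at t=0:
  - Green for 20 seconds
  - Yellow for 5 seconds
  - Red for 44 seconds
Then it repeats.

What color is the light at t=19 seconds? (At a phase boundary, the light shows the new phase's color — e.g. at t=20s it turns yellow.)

Answer: green

Derivation:
Cycle length = 20 + 5 + 44 = 69s
t = 19, phase_t = 19 mod 69 = 19
19 < 20 (green end) → GREEN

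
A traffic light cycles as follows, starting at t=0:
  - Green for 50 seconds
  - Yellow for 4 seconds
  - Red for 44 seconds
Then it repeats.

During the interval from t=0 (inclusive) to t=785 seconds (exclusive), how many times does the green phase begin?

Cycle = 50+4+44 = 98s
green phase starts at t = k*98 + 0 for k=0,1,2,...
Need k*98+0 < 785 → k < 8.010
k ∈ {0, ..., 8} → 9 starts

Answer: 9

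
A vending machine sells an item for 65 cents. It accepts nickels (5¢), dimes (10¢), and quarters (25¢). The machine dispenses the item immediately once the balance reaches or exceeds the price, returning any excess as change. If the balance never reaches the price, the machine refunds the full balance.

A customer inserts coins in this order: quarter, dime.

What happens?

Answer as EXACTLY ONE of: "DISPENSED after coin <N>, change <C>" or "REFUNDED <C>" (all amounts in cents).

Price: 65¢
Coin 1 (quarter, 25¢): balance = 25¢
Coin 2 (dime, 10¢): balance = 35¢
All coins inserted, balance 35¢ < price 65¢ → REFUND 35¢

Answer: REFUNDED 35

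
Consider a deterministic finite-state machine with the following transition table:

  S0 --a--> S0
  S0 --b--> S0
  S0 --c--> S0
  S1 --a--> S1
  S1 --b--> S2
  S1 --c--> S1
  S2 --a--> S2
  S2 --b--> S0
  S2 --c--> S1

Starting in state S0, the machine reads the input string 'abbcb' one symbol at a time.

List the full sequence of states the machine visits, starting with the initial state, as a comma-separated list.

Answer: S0, S0, S0, S0, S0, S0

Derivation:
Start: S0
  read 'a': S0 --a--> S0
  read 'b': S0 --b--> S0
  read 'b': S0 --b--> S0
  read 'c': S0 --c--> S0
  read 'b': S0 --b--> S0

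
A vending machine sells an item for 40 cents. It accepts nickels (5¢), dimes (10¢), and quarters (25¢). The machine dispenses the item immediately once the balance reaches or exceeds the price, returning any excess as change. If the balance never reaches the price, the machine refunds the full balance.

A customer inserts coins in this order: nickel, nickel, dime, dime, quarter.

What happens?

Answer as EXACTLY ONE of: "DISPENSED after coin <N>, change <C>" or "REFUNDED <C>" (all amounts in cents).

Answer: DISPENSED after coin 5, change 15

Derivation:
Price: 40¢
Coin 1 (nickel, 5¢): balance = 5¢
Coin 2 (nickel, 5¢): balance = 10¢
Coin 3 (dime, 10¢): balance = 20¢
Coin 4 (dime, 10¢): balance = 30¢
Coin 5 (quarter, 25¢): balance = 55¢
  → balance >= price → DISPENSE, change = 55 - 40 = 15¢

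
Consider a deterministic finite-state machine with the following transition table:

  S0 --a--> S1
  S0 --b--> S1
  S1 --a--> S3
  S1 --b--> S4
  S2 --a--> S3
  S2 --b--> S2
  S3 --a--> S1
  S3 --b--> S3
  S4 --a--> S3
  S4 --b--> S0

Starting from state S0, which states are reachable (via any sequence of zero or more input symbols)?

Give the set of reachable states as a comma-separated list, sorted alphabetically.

BFS from S0:
  visit S0: S0--a-->S1 (new), S0--b-->S1 (seen)
  visit S1: S1--a-->S3 (new), S1--b-->S4 (new)
  visit S3: S3--a-->S1 (seen), S3--b-->S3 (seen)
  visit S4: S4--a-->S3 (seen), S4--b-->S0 (seen)

Answer: S0, S1, S3, S4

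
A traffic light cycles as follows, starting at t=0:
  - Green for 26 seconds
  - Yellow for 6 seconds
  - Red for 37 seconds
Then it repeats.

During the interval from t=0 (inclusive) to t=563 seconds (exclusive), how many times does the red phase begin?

Cycle = 26+6+37 = 69s
red phase starts at t = k*69 + 32 for k=0,1,2,...
Need k*69+32 < 563 → k < 7.696
k ∈ {0, ..., 7} → 8 starts

Answer: 8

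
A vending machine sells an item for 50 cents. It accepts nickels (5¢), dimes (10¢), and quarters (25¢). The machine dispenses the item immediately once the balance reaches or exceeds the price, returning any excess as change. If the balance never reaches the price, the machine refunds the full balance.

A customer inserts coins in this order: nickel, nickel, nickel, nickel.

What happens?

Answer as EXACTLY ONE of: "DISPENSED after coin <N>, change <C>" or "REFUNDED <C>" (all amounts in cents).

Answer: REFUNDED 20

Derivation:
Price: 50¢
Coin 1 (nickel, 5¢): balance = 5¢
Coin 2 (nickel, 5¢): balance = 10¢
Coin 3 (nickel, 5¢): balance = 15¢
Coin 4 (nickel, 5¢): balance = 20¢
All coins inserted, balance 20¢ < price 50¢ → REFUND 20¢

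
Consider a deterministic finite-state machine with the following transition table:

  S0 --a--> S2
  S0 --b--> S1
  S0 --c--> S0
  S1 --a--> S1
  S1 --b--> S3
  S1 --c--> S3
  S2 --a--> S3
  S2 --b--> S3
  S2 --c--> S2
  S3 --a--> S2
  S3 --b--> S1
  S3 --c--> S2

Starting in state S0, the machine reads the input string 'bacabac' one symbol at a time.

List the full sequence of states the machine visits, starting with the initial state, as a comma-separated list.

Answer: S0, S1, S1, S3, S2, S3, S2, S2

Derivation:
Start: S0
  read 'b': S0 --b--> S1
  read 'a': S1 --a--> S1
  read 'c': S1 --c--> S3
  read 'a': S3 --a--> S2
  read 'b': S2 --b--> S3
  read 'a': S3 --a--> S2
  read 'c': S2 --c--> S2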